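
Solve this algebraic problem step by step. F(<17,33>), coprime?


gcd(17,33)=1 => F=ab-a-b=17*33-17-33=561-50=511


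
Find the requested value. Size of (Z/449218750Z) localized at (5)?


5-primary part: 449218750=5^10*46
Size=5^10=9765625


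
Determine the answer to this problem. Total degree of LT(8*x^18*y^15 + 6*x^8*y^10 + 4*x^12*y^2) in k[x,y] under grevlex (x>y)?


LT: 8*x^18*y^15
deg_x=18, deg_y=15
Total=18+15=33


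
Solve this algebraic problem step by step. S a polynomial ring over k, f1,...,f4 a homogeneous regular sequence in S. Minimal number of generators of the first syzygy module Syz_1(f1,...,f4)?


Regular sequence => Koszul complex is the minimal free resolution.
Syz_1 minimally generated by Koszul relations f_i*e_j - f_j*e_i (i<j): mu(Syz_1) = beta_2 = C(m,2) = m(m-1)/2
m=4
4*3/2 = 6


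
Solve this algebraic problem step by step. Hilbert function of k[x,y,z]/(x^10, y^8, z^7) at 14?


Need i<10, j<8, k<7 with i+j+k=14.
For each i, j ranges over max(0,14-i-6)..min(7,14-i):
  i=0: j in [8,7] -> 0
  i=1: j in [7,7] -> 1
  i=2: j in [6,7] -> 2
  i=3: j in [5,7] -> 3
  i=4: j in [4,7] -> 4
  i=5: j in [3,7] -> 5
  i=6: j in [2,7] -> 6
  i=7: j in [1,7] -> 7
  i=8: j in [0,6] -> 7
  i=9: j in [0,5] -> 6
H(14) = 0+1+2+3+4+5+6+7+7+6 = 41


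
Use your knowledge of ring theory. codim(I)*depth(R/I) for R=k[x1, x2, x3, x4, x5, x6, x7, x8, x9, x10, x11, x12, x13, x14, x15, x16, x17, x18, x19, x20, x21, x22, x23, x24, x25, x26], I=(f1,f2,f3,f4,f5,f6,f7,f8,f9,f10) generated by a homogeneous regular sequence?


codim=10, depth=dim(R/I)=26-10=16
Product=10*16=160


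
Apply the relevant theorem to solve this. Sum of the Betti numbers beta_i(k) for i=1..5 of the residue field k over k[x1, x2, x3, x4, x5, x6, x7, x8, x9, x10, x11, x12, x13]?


Koszul resolution: beta_i(k)=C(n,i), n=13
C(13,1)=13, C(13,2)=78, C(13,3)=286, C(13,4)=715, C(13,5)=1287
Sum=2379


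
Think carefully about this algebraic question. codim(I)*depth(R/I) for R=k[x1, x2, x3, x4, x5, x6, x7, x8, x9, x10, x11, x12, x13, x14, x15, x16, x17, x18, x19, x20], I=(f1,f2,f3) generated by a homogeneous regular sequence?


codim=3, depth=dim(R/I)=20-3=17
Product=3*17=51


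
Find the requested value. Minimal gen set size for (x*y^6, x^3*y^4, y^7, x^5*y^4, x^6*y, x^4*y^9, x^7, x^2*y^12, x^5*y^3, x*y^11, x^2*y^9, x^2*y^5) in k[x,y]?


Remove redundant (divisible by others).
x^4*y^9 redundant.
x^2*y^12 redundant.
x^5*y^4 redundant.
x^2*y^9 redundant.
x*y^11 redundant.
Min: x^7, x^6*y, x^5*y^3, x^3*y^4, x^2*y^5, x*y^6, y^7
Count=7


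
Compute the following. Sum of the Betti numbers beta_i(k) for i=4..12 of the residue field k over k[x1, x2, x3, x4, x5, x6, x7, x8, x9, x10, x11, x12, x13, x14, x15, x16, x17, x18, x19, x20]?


Koszul resolution: beta_i(k)=C(n,i), n=20
C(20,4)=4845, C(20,5)=15504, C(20,6)=38760, C(20,7)=77520, C(20,8)=125970, C(20,9)=167960, C(20,10)=184756, C(20,11)=167960, C(20,12)=125970
Sum=909245


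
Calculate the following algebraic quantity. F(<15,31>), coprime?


gcd(15,31)=1 => F=ab-a-b=15*31-15-31=465-46=419


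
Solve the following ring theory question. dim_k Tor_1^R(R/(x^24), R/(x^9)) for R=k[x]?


Tor_1(R/I,R/J)=(I cap J)/IJ=(x^24)/(x^33)
dim=33-24=min(24,9)=9


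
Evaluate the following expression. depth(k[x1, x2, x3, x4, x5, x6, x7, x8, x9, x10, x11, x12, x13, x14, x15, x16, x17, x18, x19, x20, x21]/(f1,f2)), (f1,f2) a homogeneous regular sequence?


depth(R)=21
depth(R/I)=21-2=19


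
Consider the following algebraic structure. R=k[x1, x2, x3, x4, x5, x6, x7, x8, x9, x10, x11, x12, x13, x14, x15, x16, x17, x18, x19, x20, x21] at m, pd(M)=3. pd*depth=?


pd+depth=21
depth=21-3=18
pd*depth=3*18=54


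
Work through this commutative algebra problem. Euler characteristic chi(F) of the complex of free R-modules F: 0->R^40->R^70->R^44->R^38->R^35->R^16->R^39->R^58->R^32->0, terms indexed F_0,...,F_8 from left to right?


chi = sum (-1)^i * rank:
(-1)^0*40=40
(-1)^1*70=-70
(-1)^2*44=44
(-1)^3*38=-38
(-1)^4*35=35
(-1)^5*16=-16
(-1)^6*39=39
(-1)^7*58=-58
(-1)^8*32=32
chi=8


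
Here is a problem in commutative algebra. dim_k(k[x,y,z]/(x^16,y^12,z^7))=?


Basis: x^iy^jz^k, i<16,j<12,k<7
16*12*7=1344


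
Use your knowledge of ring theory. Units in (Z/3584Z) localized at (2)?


Local ring = Z/512Z.
phi(512) = 2^8*(2-1) = 256


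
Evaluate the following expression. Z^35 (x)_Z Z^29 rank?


rank(M(x)N) = rank(M)*rank(N)
35*29 = 1015


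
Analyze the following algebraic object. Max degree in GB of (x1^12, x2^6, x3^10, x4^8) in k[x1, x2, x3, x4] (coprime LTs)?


Pure powers, coprime LTs => already GB.
Degrees: 12, 6, 10, 8
Max=12


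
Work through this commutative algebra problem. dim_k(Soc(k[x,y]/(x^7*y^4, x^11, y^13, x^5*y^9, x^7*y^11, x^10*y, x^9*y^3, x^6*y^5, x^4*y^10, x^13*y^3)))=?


Socle = ann(m) = span of standard monomials u with x*u, y*u in I (staircase corners).
Redundant generators: x^7*y^11, x^13*y^3
Minimal generators: x^11, x^10*y, x^9*y^3, x^7*y^4, x^6*y^5, x^5*y^9, x^4*y^10, y^13
Corners: x^3y^12, x^4y^9, x^5y^8, x^6y^4, x^8y^3, x^9y^2, x^10
Socle dim=7


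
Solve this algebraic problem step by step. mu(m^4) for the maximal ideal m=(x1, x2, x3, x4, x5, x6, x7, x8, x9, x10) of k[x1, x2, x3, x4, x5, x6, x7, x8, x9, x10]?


Graded Nakayama: mu(m^d) = dim_k (m^d/m^(d+1)) = #degree-4 monomials in 10 vars
C(n+d-1,d)=C(13,4)=715


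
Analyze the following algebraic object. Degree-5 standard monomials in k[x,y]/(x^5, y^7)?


k[x,y], I = (x^5, y^7), d = 5
Need i < 5 and d-i < 7.
Range: 0 <= i <= 4.
H(5) = 5


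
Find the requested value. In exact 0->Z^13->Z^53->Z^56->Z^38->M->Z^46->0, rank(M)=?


Alt sum=0:
(-1)^0*13 + (-1)^1*53 + (-1)^2*56 + (-1)^3*38 + (-1)^4*? + (-1)^5*46=0
rank(M)=68


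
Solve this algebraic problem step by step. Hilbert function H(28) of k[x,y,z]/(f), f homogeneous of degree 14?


C(30,2)-C(16,2)=435-120=315


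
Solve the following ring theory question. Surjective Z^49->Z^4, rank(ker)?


rank(ker) = 49-4 = 45


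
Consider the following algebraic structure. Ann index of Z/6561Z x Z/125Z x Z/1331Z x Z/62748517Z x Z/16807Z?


Exponent = lcm of the cyclic orders; pairwise coprime => product.
3^8*5^3*11^3*13^7*7^5=6561*125*1331*62748517*16807=1151202628288879291125


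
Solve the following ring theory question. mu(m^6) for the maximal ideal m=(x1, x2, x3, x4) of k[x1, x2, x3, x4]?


Graded Nakayama: mu(m^d) = dim_k (m^d/m^(d+1)) = #degree-6 monomials in 4 vars
C(n+d-1,d)=C(9,6)=84


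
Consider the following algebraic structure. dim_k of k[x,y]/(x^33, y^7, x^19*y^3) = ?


k[x,y]/I, I = (x^33, y^7, x^19*y^3)
Rect: 33x7=231. Corner: (33-19)x(7-3)=56.
dim = 231-56 = 175


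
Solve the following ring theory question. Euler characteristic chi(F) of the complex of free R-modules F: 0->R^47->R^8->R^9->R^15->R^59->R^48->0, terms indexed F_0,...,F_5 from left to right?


chi = sum (-1)^i * rank:
(-1)^0*47=47
(-1)^1*8=-8
(-1)^2*9=9
(-1)^3*15=-15
(-1)^4*59=59
(-1)^5*48=-48
chi=44


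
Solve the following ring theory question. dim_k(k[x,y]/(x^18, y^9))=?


Basis: x^i*y^j, i<18, j<9
18*9=162


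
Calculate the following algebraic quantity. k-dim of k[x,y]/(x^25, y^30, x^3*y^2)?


k[x,y]/I, I = (x^25, y^30, x^3*y^2)
Rect: 25x30=750. Corner: (25-3)x(30-2)=616.
dim = 750-616 = 134


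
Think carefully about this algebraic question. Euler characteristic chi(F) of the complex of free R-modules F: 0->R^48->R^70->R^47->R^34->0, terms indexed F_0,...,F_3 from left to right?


chi = sum (-1)^i * rank:
(-1)^0*48=48
(-1)^1*70=-70
(-1)^2*47=47
(-1)^3*34=-34
chi=-9


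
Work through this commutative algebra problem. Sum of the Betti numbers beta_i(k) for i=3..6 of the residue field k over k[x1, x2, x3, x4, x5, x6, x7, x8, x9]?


Koszul resolution: beta_i(k)=C(n,i), n=9
C(9,3)=84, C(9,4)=126, C(9,5)=126, C(9,6)=84
Sum=420


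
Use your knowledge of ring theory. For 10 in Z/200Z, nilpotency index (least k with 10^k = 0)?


10^k mod 200:
k=1: 10
k=2: 100
k=3: 0
First zero at k = 3


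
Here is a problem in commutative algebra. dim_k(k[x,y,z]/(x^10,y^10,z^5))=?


Basis: x^iy^jz^k, i<10,j<10,k<5
10*10*5=500


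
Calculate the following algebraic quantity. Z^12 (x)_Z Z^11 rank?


rank(M(x)N) = rank(M)*rank(N)
12*11 = 132


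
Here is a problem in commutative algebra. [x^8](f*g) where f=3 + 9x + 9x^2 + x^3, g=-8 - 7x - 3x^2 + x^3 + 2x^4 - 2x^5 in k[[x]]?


[x^8] = sum a_i*b_j, i+j=8
  1*-2=-2
Sum=-2


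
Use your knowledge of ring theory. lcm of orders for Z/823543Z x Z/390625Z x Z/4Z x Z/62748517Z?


Exponent = lcm of the cyclic orders; pairwise coprime => product.
7^7*5^8*2^2*13^7=823543*390625*4*62748517=80743909274579687500


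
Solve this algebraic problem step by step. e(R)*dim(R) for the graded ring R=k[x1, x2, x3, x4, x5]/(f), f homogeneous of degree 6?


e(R)=deg(f)=6, dim(R)=5-1=4
e*dim=6*4=24


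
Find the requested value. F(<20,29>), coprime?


gcd(20,29)=1 => F=ab-a-b=20*29-20-29=580-49=531


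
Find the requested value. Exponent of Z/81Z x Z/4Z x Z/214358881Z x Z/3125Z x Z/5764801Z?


Exponent = lcm of the cyclic orders; pairwise coprime => product.
3^4*2^2*11^8*5^5*7^8=81*4*214358881*3125*5764801=1251182995192027012500


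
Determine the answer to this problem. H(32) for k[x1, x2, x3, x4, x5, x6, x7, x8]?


C(d+n-1,n-1)=C(39,7)=15380937


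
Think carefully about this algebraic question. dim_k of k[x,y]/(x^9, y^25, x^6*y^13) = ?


k[x,y]/I, I = (x^9, y^25, x^6*y^13)
Rect: 9x25=225. Corner: (9-6)x(25-13)=36.
dim = 225-36 = 189


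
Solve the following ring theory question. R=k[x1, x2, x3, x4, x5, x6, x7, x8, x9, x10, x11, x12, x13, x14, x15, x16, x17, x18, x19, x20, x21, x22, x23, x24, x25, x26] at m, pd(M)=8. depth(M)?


pd+depth=depth(R)=26
depth=26-8=18


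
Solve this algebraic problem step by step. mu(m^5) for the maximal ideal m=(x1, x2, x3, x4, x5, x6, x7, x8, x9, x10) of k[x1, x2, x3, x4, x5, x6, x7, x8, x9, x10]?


Graded Nakayama: mu(m^d) = dim_k (m^d/m^(d+1)) = #degree-5 monomials in 10 vars
C(n+d-1,d)=C(14,5)=2002


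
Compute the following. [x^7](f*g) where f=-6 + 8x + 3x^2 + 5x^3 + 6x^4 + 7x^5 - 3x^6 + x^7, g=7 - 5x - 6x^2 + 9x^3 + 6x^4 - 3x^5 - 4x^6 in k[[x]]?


[x^7] = sum a_i*b_j, i+j=7
  8*-4=-32
  3*-3=-9
  5*6=30
  6*9=54
  7*-6=-42
  -3*-5=15
  1*7=7
Sum=23


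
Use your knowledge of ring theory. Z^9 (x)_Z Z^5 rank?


rank(M(x)N) = rank(M)*rank(N)
9*5 = 45


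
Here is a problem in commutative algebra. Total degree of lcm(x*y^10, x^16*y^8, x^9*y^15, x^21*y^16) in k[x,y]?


lcm = componentwise max:
x: max(1,16,9,21)=21
y: max(10,8,15,16)=16
Total=21+16=37


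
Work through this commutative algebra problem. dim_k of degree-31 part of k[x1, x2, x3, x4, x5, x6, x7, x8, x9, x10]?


C(d+n-1,n-1)=C(40,9)=273438880


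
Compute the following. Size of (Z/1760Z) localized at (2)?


2-primary part: 1760=2^5*55
Size=2^5=32


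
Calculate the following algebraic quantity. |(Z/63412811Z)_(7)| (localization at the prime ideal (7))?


7-primary part: 63412811=7^8*11
Size=7^8=5764801


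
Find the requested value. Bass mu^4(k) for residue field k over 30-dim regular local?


C(n,i)=C(30,4)=27405


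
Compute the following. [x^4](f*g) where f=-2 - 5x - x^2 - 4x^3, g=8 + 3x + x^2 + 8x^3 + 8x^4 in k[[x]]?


[x^4] = sum a_i*b_j, i+j=4
  -2*8=-16
  -5*8=-40
  -1*1=-1
  -4*3=-12
Sum=-69


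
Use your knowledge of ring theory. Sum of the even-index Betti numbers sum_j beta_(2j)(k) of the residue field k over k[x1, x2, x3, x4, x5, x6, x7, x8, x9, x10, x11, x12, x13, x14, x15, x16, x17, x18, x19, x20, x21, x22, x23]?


Koszul resolution: beta_i(k)=C(n,i), n=23
sum_even C(23,i) = 2^(n-1) = 2^22 = 4194304


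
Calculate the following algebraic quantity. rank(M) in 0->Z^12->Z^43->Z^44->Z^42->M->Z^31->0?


Alt sum=0:
(-1)^0*12 + (-1)^1*43 + (-1)^2*44 + (-1)^3*42 + (-1)^4*? + (-1)^5*31=0
rank(M)=60


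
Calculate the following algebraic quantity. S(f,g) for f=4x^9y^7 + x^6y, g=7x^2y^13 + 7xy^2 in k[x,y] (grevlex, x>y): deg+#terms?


LT(f)=4x^9y^7, LT(g)=7x^2y^13
lcm(LM)=x^9y^13
S(f,g) (scaled by 28 to clear denominators) = 7y^6*f - 4x^7*g = 7x^6y^7 - 28x^8y^2
2 terms, deg 13.
13+2=15


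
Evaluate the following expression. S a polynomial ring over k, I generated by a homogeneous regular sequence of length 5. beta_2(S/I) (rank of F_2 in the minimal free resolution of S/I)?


Regular sequence => Koszul complex is the minimal free resolution.
Syz_1 minimally generated by Koszul relations f_i*e_j - f_j*e_i (i<j): mu(Syz_1) = beta_2 = C(m,2) = m(m-1)/2
m=5
5*4/2 = 10


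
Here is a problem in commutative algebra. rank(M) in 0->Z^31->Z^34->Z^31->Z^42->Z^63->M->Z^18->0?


Alt sum=0:
(-1)^0*31 + (-1)^1*34 + (-1)^2*31 + (-1)^3*42 + (-1)^4*63 + (-1)^5*? + (-1)^6*18=0
rank(M)=67


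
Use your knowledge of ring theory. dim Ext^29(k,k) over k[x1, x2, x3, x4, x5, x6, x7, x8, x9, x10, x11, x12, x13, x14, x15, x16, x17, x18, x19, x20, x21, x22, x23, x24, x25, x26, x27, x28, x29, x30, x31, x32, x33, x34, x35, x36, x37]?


C(n,i)=C(37,29)=38608020


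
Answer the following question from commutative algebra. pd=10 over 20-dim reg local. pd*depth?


pd+depth=20
depth=20-10=10
pd*depth=10*10=100


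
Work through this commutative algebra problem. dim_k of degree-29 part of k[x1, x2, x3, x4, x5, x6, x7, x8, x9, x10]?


C(d+n-1,n-1)=C(38,9)=163011640


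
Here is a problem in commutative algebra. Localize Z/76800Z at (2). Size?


2-primary part: 76800=2^10*75
Size=2^10=1024


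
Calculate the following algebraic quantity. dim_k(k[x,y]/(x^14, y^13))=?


Basis: x^i*y^j, i<14, j<13
14*13=182


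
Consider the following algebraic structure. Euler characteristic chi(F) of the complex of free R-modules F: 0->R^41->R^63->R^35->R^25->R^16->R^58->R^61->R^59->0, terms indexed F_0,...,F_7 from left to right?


chi = sum (-1)^i * rank:
(-1)^0*41=41
(-1)^1*63=-63
(-1)^2*35=35
(-1)^3*25=-25
(-1)^4*16=16
(-1)^5*58=-58
(-1)^6*61=61
(-1)^7*59=-59
chi=-52


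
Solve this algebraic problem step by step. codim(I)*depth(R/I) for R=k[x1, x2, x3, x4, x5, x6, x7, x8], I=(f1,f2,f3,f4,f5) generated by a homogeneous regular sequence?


codim=5, depth=dim(R/I)=8-5=3
Product=5*3=15


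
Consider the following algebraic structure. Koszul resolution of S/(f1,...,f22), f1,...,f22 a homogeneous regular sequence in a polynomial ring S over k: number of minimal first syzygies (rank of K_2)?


Regular sequence => Koszul complex is the minimal free resolution.
Syz_1 minimally generated by Koszul relations f_i*e_j - f_j*e_i (i<j): mu(Syz_1) = beta_2 = C(m,2) = m(m-1)/2
m=22
22*21/2 = 231


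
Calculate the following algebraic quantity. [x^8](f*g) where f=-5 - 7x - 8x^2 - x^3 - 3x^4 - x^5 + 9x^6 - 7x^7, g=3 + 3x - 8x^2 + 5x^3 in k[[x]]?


[x^8] = sum a_i*b_j, i+j=8
  -1*5=-5
  9*-8=-72
  -7*3=-21
Sum=-98


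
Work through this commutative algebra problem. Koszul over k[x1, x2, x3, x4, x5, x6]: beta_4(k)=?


C(n,i)=C(6,4)=15


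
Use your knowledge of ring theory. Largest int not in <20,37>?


gcd(20,37)=1 => F=ab-a-b=20*37-20-37=740-57=683


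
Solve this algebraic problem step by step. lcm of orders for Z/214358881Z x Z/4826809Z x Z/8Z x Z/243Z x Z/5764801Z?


Exponent = lcm of the cyclic orders; pairwise coprime => product.
11^8*13^6*2^3*3^5*7^8=214358881*4826809*8*243*5764801=11595304976332478807381976


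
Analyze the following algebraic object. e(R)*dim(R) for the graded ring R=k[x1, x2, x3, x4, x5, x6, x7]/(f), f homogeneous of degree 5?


e(R)=deg(f)=5, dim(R)=7-1=6
e*dim=5*6=30


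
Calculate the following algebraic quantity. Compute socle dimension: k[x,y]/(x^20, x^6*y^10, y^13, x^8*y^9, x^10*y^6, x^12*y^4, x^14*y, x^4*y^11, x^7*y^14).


Socle = ann(m) = span of standard monomials u with x*u, y*u in I (staircase corners).
Redundant generators: x^7*y^14
Minimal generators: x^20, x^14*y, x^12*y^4, x^10*y^6, x^8*y^9, x^6*y^10, x^4*y^11, y^13
Corners: x^3y^12, x^5y^10, x^7y^9, x^9y^8, x^11y^5, x^13y^3, x^19
Socle dim=7


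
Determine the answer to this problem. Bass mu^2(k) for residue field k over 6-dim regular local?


C(n,i)=C(6,2)=15


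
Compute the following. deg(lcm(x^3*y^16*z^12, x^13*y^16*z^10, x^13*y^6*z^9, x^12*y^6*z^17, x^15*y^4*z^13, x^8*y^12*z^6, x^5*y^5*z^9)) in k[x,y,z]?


lcm = componentwise max:
x: max(3,13,13,12,15,8,5)=15
y: max(16,16,6,6,4,12,5)=16
z: max(12,10,9,17,13,6,9)=17
Total=15+16+17=48


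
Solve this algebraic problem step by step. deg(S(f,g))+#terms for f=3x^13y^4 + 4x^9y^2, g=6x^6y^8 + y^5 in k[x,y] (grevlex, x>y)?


LT(f)=3x^13y^4, LT(g)=6x^6y^8
lcm(LM)=x^13y^8
S(f,g) (scaled by 18 to clear denominators) = 6y^4*f - 3x^7*g = 24x^9y^6 - 3x^7y^5
2 terms, deg 15.
15+2=17


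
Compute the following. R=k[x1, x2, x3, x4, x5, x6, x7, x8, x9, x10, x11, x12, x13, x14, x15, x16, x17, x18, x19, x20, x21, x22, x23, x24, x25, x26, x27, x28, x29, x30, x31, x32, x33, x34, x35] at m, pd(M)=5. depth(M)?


pd+depth=depth(R)=35
depth=35-5=30


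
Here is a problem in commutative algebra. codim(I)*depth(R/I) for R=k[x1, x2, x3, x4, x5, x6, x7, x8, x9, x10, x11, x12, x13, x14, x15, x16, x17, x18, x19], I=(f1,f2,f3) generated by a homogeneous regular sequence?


codim=3, depth=dim(R/I)=19-3=16
Product=3*16=48


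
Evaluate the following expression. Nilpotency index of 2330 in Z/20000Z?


2330^k mod 20000:
k=1: 2330
k=2: 8900
k=3: 17000
k=4: 10000
k=5: 0
First zero at k = 5


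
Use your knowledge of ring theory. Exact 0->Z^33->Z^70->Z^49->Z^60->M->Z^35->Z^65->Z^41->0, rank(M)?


Alt sum=0:
(-1)^0*33 + (-1)^1*70 + (-1)^2*49 + (-1)^3*60 + (-1)^4*? + (-1)^5*35 + (-1)^6*65 + (-1)^7*41=0
rank(M)=59


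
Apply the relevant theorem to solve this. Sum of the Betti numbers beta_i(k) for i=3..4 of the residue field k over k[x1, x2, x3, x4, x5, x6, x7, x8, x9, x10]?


Koszul resolution: beta_i(k)=C(n,i), n=10
C(10,3)=120, C(10,4)=210
Sum=330


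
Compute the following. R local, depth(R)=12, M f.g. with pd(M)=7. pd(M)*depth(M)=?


pd+depth=12
depth=12-7=5
pd*depth=7*5=35


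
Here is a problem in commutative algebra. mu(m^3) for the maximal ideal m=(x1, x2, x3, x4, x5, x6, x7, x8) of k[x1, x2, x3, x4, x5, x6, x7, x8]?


Graded Nakayama: mu(m^d) = dim_k (m^d/m^(d+1)) = #degree-3 monomials in 8 vars
C(n+d-1,d)=C(10,3)=120


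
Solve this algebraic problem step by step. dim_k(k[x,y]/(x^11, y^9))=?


Basis: x^i*y^j, i<11, j<9
11*9=99


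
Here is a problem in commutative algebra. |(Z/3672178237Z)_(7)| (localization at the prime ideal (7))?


7-primary part: 3672178237=7^10*13
Size=7^10=282475249


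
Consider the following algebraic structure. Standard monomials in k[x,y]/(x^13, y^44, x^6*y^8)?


k[x,y]/I, I = (x^13, y^44, x^6*y^8)
Rect: 13x44=572. Corner: (13-6)x(44-8)=252.
dim = 572-252 = 320


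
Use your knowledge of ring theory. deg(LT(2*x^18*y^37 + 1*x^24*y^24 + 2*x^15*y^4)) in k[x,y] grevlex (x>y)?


LT: 2*x^18*y^37
deg_x=18, deg_y=37
Total=18+37=55


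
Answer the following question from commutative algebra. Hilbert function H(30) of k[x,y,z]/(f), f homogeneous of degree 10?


C(32,2)-C(22,2)=496-231=265


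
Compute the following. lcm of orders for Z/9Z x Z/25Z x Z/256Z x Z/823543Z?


Exponent = lcm of the cyclic orders; pairwise coprime => product.
3^2*5^2*2^8*7^7=9*25*256*823543=47436076800


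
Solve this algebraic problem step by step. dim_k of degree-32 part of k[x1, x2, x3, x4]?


C(d+n-1,n-1)=C(35,3)=6545


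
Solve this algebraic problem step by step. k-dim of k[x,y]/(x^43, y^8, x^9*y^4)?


k[x,y]/I, I = (x^43, y^8, x^9*y^4)
Rect: 43x8=344. Corner: (43-9)x(8-4)=136.
dim = 344-136 = 208


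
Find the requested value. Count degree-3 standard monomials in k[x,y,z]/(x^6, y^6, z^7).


Need i<6, j<6, k<7 with i+j+k=3.
For each i, j ranges over max(0,3-i-6)..min(5,3-i):
  i=0: j in [0,3] -> 4
  i=1: j in [0,2] -> 3
  i=2: j in [0,1] -> 2
  i=3: j in [0,0] -> 1
H(3) = 4+3+2+1 = 10


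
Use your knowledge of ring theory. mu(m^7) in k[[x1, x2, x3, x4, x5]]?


C(n+d-1,d)=C(11,7)=330


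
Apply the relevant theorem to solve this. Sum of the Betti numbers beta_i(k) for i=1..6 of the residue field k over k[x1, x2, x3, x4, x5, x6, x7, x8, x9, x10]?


Koszul resolution: beta_i(k)=C(n,i), n=10
C(10,1)=10, C(10,2)=45, C(10,3)=120, C(10,4)=210, C(10,5)=252, C(10,6)=210
Sum=847


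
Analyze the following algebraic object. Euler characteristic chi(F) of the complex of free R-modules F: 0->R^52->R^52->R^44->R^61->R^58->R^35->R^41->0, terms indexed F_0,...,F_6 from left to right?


chi = sum (-1)^i * rank:
(-1)^0*52=52
(-1)^1*52=-52
(-1)^2*44=44
(-1)^3*61=-61
(-1)^4*58=58
(-1)^5*35=-35
(-1)^6*41=41
chi=47


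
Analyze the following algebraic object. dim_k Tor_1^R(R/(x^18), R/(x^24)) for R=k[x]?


Tor_1(R/I,R/J)=(I cap J)/IJ=(x^24)/(x^42)
dim=42-24=min(18,24)=18


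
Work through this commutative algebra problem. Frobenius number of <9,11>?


gcd(9,11)=1 => F=ab-a-b=9*11-9-11=99-20=79


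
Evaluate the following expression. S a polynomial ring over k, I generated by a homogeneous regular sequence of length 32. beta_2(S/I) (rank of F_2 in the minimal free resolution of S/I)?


Regular sequence => Koszul complex is the minimal free resolution.
Syz_1 minimally generated by Koszul relations f_i*e_j - f_j*e_i (i<j): mu(Syz_1) = beta_2 = C(m,2) = m(m-1)/2
m=32
32*31/2 = 496


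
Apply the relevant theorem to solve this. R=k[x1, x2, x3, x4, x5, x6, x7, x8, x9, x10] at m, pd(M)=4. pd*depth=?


pd+depth=10
depth=10-4=6
pd*depth=4*6=24


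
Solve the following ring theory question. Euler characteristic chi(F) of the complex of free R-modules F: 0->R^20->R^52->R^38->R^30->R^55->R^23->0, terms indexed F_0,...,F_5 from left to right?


chi = sum (-1)^i * rank:
(-1)^0*20=20
(-1)^1*52=-52
(-1)^2*38=38
(-1)^3*30=-30
(-1)^4*55=55
(-1)^5*23=-23
chi=8


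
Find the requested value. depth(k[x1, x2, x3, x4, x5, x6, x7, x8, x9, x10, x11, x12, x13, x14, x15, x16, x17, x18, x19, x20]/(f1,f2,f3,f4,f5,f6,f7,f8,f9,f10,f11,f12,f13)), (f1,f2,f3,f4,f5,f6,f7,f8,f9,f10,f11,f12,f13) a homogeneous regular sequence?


depth(R)=20
depth(R/I)=20-13=7


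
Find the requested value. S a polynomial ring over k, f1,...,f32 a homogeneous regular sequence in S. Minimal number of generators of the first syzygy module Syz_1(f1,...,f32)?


Regular sequence => Koszul complex is the minimal free resolution.
Syz_1 minimally generated by Koszul relations f_i*e_j - f_j*e_i (i<j): mu(Syz_1) = beta_2 = C(m,2) = m(m-1)/2
m=32
32*31/2 = 496


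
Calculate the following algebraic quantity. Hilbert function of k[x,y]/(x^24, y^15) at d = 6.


k[x,y], I = (x^24, y^15), d = 6
Need i < 24 and d-i < 15.
Range: 0 <= i <= 6.
H(6) = 7


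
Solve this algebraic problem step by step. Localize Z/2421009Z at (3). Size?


3-primary part: 2421009=3^10*41
Size=3^10=59049


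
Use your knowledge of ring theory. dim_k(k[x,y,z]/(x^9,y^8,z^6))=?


Basis: x^iy^jz^k, i<9,j<8,k<6
9*8*6=432


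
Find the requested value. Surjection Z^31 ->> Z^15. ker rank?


rank(ker) = 31-15 = 16


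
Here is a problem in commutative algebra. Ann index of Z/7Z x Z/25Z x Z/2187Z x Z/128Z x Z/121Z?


Exponent = lcm of the cyclic orders; pairwise coprime => product.
7^1*5^2*3^7*2^7*11^2=7*25*2187*128*121=5927644800


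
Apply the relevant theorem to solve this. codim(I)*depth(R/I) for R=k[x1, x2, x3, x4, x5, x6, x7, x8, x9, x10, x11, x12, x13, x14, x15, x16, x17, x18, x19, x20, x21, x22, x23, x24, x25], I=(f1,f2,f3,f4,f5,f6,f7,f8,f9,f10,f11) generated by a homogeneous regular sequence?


codim=11, depth=dim(R/I)=25-11=14
Product=11*14=154


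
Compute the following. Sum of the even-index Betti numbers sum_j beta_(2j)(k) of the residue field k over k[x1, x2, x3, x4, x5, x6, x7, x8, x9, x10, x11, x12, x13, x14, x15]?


Koszul resolution: beta_i(k)=C(n,i), n=15
sum_even C(15,i) = 2^(n-1) = 2^14 = 16384


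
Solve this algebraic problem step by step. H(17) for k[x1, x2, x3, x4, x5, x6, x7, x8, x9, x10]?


C(d+n-1,n-1)=C(26,9)=3124550


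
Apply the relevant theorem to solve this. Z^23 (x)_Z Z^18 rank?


rank(M(x)N) = rank(M)*rank(N)
23*18 = 414


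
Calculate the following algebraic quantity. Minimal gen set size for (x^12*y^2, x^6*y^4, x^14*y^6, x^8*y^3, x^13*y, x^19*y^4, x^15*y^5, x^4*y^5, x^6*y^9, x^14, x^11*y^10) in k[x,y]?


Remove redundant (divisible by others).
x^15*y^5 redundant.
x^6*y^9 redundant.
x^11*y^10 redundant.
x^14*y^6 redundant.
x^19*y^4 redundant.
Min: x^14, x^13*y, x^12*y^2, x^8*y^3, x^6*y^4, x^4*y^5
Count=6


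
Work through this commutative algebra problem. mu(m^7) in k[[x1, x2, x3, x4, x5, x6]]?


C(n+d-1,d)=C(12,7)=792


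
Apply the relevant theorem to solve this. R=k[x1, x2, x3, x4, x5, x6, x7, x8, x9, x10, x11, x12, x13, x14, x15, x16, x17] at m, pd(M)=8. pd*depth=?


pd+depth=17
depth=17-8=9
pd*depth=8*9=72


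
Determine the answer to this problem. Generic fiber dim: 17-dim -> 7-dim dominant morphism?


dim(fiber)=dim(X)-dim(Y)=17-7=10


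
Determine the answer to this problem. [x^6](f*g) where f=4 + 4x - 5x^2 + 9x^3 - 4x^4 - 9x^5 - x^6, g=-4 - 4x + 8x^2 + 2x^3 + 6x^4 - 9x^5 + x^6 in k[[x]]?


[x^6] = sum a_i*b_j, i+j=6
  4*1=4
  4*-9=-36
  -5*6=-30
  9*2=18
  -4*8=-32
  -9*-4=36
  -1*-4=4
Sum=-36


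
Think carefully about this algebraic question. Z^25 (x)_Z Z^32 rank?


rank(M(x)N) = rank(M)*rank(N)
25*32 = 800


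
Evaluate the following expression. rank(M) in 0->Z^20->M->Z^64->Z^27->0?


Alt sum=0:
(-1)^0*20 + (-1)^1*? + (-1)^2*64 + (-1)^3*27=0
rank(M)=57


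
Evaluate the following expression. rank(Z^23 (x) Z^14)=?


rank(M(x)N) = rank(M)*rank(N)
23*14 = 322


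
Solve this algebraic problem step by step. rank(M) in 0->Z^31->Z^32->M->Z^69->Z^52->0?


Alt sum=0:
(-1)^0*31 + (-1)^1*32 + (-1)^2*? + (-1)^3*69 + (-1)^4*52=0
rank(M)=18


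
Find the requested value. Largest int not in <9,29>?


gcd(9,29)=1 => F=ab-a-b=9*29-9-29=261-38=223


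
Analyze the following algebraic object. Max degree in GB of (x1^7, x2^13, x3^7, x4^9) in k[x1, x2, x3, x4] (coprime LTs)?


Pure powers, coprime LTs => already GB.
Degrees: 7, 13, 7, 9
Max=13


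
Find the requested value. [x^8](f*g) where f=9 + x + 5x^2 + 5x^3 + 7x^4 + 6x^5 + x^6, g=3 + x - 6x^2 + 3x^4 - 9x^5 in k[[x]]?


[x^8] = sum a_i*b_j, i+j=8
  5*-9=-45
  7*3=21
  1*-6=-6
Sum=-30


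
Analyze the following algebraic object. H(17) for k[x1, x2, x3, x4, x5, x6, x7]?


C(d+n-1,n-1)=C(23,6)=100947


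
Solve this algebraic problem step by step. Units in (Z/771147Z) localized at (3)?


Local ring = Z/27Z.
phi(27) = 3^2*(3-1) = 18


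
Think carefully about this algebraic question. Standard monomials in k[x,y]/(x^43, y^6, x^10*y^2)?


k[x,y]/I, I = (x^43, y^6, x^10*y^2)
Rect: 43x6=258. Corner: (43-10)x(6-2)=132.
dim = 258-132 = 126


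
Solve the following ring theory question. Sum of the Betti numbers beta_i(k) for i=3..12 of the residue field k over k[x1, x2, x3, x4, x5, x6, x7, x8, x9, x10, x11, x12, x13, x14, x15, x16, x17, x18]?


Koszul resolution: beta_i(k)=C(n,i), n=18
C(18,3)=816, C(18,4)=3060, C(18,5)=8568, C(18,6)=18564, C(18,7)=31824, C(18,8)=43758, C(18,9)=48620, C(18,10)=43758, C(18,11)=31824, C(18,12)=18564
Sum=249356


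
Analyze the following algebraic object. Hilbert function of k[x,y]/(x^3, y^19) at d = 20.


k[x,y], I = (x^3, y^19), d = 20
Need i < 3 and d-i < 19.
Range: 2 <= i <= 2.
H(20) = 1


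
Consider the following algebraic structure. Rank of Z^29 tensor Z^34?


rank(M(x)N) = rank(M)*rank(N)
29*34 = 986


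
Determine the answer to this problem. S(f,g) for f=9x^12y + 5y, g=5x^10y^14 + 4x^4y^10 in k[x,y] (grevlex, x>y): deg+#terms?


LT(f)=9x^12y, LT(g)=5x^10y^14
lcm(LM)=x^12y^14
S(f,g) (scaled by 45 to clear denominators) = 5y^13*f - 9x^2*g = -36x^6y^10 + 25y^14
2 terms, deg 16.
16+2=18


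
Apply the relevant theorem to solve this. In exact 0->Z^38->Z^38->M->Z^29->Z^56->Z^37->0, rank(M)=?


Alt sum=0:
(-1)^0*38 + (-1)^1*38 + (-1)^2*? + (-1)^3*29 + (-1)^4*56 + (-1)^5*37=0
rank(M)=10


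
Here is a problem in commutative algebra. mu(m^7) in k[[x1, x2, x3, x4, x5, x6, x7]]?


C(n+d-1,d)=C(13,7)=1716


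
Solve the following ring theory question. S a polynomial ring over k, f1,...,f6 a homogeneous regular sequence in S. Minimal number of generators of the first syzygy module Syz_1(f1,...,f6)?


Regular sequence => Koszul complex is the minimal free resolution.
Syz_1 minimally generated by Koszul relations f_i*e_j - f_j*e_i (i<j): mu(Syz_1) = beta_2 = C(m,2) = m(m-1)/2
m=6
6*5/2 = 15


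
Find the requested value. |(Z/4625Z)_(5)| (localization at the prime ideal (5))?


5-primary part: 4625=5^3*37
Size=5^3=125


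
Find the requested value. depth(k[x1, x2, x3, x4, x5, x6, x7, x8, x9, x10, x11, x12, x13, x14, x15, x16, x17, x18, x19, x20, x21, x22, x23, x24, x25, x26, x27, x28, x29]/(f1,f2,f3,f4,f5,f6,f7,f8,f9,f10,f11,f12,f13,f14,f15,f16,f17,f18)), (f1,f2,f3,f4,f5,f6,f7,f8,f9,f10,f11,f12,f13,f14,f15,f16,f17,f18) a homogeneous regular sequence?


depth(R)=29
depth(R/I)=29-18=11


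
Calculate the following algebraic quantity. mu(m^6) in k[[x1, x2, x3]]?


C(n+d-1,d)=C(8,6)=28


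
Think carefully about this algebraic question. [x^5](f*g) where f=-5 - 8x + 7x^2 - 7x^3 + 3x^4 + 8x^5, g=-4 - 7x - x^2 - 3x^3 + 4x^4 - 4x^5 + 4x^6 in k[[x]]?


[x^5] = sum a_i*b_j, i+j=5
  -5*-4=20
  -8*4=-32
  7*-3=-21
  -7*-1=7
  3*-7=-21
  8*-4=-32
Sum=-79


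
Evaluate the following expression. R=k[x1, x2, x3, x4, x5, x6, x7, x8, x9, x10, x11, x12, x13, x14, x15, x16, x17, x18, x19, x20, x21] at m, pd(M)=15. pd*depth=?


pd+depth=21
depth=21-15=6
pd*depth=15*6=90


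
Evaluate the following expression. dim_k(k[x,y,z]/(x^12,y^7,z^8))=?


Basis: x^iy^jz^k, i<12,j<7,k<8
12*7*8=672


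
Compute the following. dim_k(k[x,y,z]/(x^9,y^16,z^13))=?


Basis: x^iy^jz^k, i<9,j<16,k<13
9*16*13=1872


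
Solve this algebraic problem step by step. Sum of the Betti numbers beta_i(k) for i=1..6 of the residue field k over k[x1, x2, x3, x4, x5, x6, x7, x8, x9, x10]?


Koszul resolution: beta_i(k)=C(n,i), n=10
C(10,1)=10, C(10,2)=45, C(10,3)=120, C(10,4)=210, C(10,5)=252, C(10,6)=210
Sum=847


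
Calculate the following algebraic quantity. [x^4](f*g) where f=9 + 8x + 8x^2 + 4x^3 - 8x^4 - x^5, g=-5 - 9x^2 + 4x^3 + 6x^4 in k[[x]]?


[x^4] = sum a_i*b_j, i+j=4
  9*6=54
  8*4=32
  8*-9=-72
  -8*-5=40
Sum=54


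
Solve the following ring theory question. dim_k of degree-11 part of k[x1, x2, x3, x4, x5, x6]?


C(d+n-1,n-1)=C(16,5)=4368


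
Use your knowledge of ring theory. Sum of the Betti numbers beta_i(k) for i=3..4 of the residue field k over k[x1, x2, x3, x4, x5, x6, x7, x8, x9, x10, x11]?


Koszul resolution: beta_i(k)=C(n,i), n=11
C(11,3)=165, C(11,4)=330
Sum=495


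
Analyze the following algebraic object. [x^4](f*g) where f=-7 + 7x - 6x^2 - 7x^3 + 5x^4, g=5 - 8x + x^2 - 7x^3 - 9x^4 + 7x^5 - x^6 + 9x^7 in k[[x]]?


[x^4] = sum a_i*b_j, i+j=4
  -7*-9=63
  7*-7=-49
  -6*1=-6
  -7*-8=56
  5*5=25
Sum=89


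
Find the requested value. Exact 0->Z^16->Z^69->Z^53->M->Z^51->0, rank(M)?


Alt sum=0:
(-1)^0*16 + (-1)^1*69 + (-1)^2*53 + (-1)^3*? + (-1)^4*51=0
rank(M)=51


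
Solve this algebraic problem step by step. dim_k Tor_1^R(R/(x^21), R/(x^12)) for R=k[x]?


Tor_1(R/I,R/J)=(I cap J)/IJ=(x^21)/(x^33)
dim=33-21=min(21,12)=12


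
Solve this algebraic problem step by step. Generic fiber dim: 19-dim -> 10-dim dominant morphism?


dim(fiber)=dim(X)-dim(Y)=19-10=9


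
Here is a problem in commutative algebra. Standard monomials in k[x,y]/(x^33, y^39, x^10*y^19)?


k[x,y]/I, I = (x^33, y^39, x^10*y^19)
Rect: 33x39=1287. Corner: (33-10)x(39-19)=460.
dim = 1287-460 = 827


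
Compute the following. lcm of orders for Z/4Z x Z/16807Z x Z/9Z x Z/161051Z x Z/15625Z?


Exponent = lcm of the cyclic orders; pairwise coprime => product.
2^2*7^5*3^2*11^5*5^6=4*16807*9*161051*15625=1522566088312500


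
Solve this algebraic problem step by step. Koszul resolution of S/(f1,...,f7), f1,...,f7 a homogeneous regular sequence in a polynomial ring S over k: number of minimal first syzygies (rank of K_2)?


Regular sequence => Koszul complex is the minimal free resolution.
Syz_1 minimally generated by Koszul relations f_i*e_j - f_j*e_i (i<j): mu(Syz_1) = beta_2 = C(m,2) = m(m-1)/2
m=7
7*6/2 = 21


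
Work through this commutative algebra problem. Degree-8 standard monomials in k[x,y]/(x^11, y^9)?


k[x,y], I = (x^11, y^9), d = 8
Need i < 11 and d-i < 9.
Range: 0 <= i <= 8.
H(8) = 9


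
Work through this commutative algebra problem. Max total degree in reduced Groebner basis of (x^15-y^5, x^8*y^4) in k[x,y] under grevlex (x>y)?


LT(f1)=x^15, LT(f2)=x^8y^4, lcm=x^15y^4
S(f1,f2) = y^4*f1 - x^7*f2 = -y^9
Reduced GB = {f1, f2, y^9}; degrees 15, 12, 9
Max = 15


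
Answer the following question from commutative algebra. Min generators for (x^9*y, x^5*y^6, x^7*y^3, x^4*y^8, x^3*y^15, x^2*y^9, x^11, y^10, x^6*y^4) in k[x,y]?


Remove redundant (divisible by others).
x^3*y^15 redundant.
Min: x^11, x^9*y, x^7*y^3, x^6*y^4, x^5*y^6, x^4*y^8, x^2*y^9, y^10
Count=8


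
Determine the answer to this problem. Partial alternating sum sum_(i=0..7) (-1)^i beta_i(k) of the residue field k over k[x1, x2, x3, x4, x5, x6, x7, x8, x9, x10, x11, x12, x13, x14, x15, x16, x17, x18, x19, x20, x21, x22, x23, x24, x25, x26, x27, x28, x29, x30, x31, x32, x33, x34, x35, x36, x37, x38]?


Koszul resolution: beta_i(k)=C(n,i), n=38
sum_(i=0..p) (-1)^i C(n,i) = (-1)^p C(n-1,p)
(-1)^7*C(37,7) = (-1)^7*10295472 = -10295472


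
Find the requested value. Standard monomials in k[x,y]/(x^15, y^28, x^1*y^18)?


k[x,y]/I, I = (x^15, y^28, x^1*y^18)
Rect: 15x28=420. Corner: (15-1)x(28-18)=140.
dim = 420-140 = 280


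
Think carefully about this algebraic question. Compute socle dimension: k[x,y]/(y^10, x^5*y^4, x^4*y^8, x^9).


Socle = ann(m) = span of standard monomials u with x*u, y*u in I (staircase corners).
Minimal generators: x^9, x^5*y^4, x^4*y^8, y^10
Corners: x^3y^9, x^4y^7, x^8y^3
Socle dim=3


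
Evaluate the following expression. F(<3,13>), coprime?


gcd(3,13)=1 => F=ab-a-b=3*13-3-13=39-16=23


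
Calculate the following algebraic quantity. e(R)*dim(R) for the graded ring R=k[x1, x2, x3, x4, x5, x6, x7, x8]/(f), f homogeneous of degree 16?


e(R)=deg(f)=16, dim(R)=8-1=7
e*dim=16*7=112


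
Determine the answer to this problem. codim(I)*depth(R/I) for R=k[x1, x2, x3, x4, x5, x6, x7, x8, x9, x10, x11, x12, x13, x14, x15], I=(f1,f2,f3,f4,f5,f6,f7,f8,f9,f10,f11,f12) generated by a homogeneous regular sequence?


codim=12, depth=dim(R/I)=15-12=3
Product=12*3=36


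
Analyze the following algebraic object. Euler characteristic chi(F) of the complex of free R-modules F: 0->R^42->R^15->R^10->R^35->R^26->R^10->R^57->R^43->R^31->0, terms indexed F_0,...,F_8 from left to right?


chi = sum (-1)^i * rank:
(-1)^0*42=42
(-1)^1*15=-15
(-1)^2*10=10
(-1)^3*35=-35
(-1)^4*26=26
(-1)^5*10=-10
(-1)^6*57=57
(-1)^7*43=-43
(-1)^8*31=31
chi=63


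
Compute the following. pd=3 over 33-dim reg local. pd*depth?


pd+depth=33
depth=33-3=30
pd*depth=3*30=90


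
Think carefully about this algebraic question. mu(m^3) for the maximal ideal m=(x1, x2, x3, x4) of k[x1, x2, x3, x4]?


Graded Nakayama: mu(m^d) = dim_k (m^d/m^(d+1)) = #degree-3 monomials in 4 vars
C(n+d-1,d)=C(6,3)=20


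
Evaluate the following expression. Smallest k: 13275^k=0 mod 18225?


13275^k mod 18225:
k=1: 13275
k=2: 8100
k=3: 0
First zero at k = 3


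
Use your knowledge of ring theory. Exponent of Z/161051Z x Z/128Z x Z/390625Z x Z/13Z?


Exponent = lcm of the cyclic orders; pairwise coprime => product.
11^5*2^7*5^8*13^1=161051*128*390625*13=104683150000000


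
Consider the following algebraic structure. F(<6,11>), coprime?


gcd(6,11)=1 => F=ab-a-b=6*11-6-11=66-17=49


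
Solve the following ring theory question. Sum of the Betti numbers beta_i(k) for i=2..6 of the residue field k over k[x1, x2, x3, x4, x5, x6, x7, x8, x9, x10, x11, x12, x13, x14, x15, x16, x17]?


Koszul resolution: beta_i(k)=C(n,i), n=17
C(17,2)=136, C(17,3)=680, C(17,4)=2380, C(17,5)=6188, C(17,6)=12376
Sum=21760


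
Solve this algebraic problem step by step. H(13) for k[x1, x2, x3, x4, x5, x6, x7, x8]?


C(d+n-1,n-1)=C(20,7)=77520


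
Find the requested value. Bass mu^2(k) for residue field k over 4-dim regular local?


C(n,i)=C(4,2)=6


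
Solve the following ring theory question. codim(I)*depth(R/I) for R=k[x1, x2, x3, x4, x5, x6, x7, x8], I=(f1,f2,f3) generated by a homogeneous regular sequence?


codim=3, depth=dim(R/I)=8-3=5
Product=3*5=15


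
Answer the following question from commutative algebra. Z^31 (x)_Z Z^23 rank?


rank(M(x)N) = rank(M)*rank(N)
31*23 = 713


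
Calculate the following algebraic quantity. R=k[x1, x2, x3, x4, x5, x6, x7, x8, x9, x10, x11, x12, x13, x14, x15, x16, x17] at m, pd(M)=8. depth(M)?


pd+depth=depth(R)=17
depth=17-8=9


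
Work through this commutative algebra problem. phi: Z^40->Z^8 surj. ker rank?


rank(ker) = 40-8 = 32


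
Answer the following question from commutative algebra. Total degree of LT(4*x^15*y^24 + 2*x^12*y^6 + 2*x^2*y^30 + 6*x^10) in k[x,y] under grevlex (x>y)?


LT: 4*x^15*y^24
deg_x=15, deg_y=24
Total=15+24=39


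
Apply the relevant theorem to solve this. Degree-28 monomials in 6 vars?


C(d+n-1,n-1)=C(33,5)=237336


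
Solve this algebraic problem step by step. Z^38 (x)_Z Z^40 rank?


rank(M(x)N) = rank(M)*rank(N)
38*40 = 1520


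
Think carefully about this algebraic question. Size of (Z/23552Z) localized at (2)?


2-primary part: 23552=2^10*23
Size=2^10=1024


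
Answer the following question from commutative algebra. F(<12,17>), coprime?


gcd(12,17)=1 => F=ab-a-b=12*17-12-17=204-29=175


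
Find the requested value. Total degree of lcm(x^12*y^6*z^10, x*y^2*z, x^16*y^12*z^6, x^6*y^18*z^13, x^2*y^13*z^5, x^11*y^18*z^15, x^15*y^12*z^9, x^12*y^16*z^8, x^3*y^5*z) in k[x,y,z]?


lcm = componentwise max:
x: max(12,1,16,6,2,11,15,12,3)=16
y: max(6,2,12,18,13,18,12,16,5)=18
z: max(10,1,6,13,5,15,9,8,1)=15
Total=16+18+15=49


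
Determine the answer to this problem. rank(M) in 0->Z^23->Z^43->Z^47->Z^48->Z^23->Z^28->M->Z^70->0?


Alt sum=0:
(-1)^0*23 + (-1)^1*43 + (-1)^2*47 + (-1)^3*48 + (-1)^4*23 + (-1)^5*28 + (-1)^6*? + (-1)^7*70=0
rank(M)=96


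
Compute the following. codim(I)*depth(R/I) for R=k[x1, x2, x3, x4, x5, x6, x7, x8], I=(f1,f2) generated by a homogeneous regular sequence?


codim=2, depth=dim(R/I)=8-2=6
Product=2*6=12


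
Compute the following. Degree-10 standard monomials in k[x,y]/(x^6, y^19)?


k[x,y], I = (x^6, y^19), d = 10
Need i < 6 and d-i < 19.
Range: 0 <= i <= 5.
H(10) = 6


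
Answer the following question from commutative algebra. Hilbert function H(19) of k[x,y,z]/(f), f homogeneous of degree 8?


C(21,2)-C(13,2)=210-78=132


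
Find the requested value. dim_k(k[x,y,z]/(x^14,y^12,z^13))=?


Basis: x^iy^jz^k, i<14,j<12,k<13
14*12*13=2184


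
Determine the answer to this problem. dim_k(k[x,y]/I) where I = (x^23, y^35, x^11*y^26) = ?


k[x,y]/I, I = (x^23, y^35, x^11*y^26)
Rect: 23x35=805. Corner: (23-11)x(35-26)=108.
dim = 805-108 = 697


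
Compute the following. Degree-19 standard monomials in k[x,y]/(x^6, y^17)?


k[x,y], I = (x^6, y^17), d = 19
Need i < 6 and d-i < 17.
Range: 3 <= i <= 5.
H(19) = 3
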